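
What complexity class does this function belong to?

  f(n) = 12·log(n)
O(log n)

The dominant term in 12·log(n) is 12·log(n), which is Θ(log n).
Constants are absorbed, so the tightest bound is O(log n).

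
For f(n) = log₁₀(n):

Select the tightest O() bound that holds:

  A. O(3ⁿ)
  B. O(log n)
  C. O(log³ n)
B

f(n) = log₁₀(n) is O(log n).
All listed options are valid Big-O bounds (upper bounds),
but O(log n) is the tightest (smallest valid bound).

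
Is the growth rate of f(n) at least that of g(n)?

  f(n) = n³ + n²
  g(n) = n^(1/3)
True

f(n) = n³ + n² is O(n³), and g(n) = n^(1/3) is O(n^(1/3)).
Since O(n³) grows at least as fast as O(n^(1/3)), f(n) = Ω(g(n)) is true.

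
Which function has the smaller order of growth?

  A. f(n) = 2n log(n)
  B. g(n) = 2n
B

f(n) = 2n log(n) is O(n log n), while g(n) = 2n is O(n).
Since O(n) grows slower than O(n log n), g(n) is dominated.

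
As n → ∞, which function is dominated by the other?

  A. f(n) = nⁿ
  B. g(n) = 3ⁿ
B

f(n) = nⁿ is O(nⁿ), while g(n) = 3ⁿ is O(3ⁿ).
Since O(3ⁿ) grows slower than O(nⁿ), g(n) is dominated.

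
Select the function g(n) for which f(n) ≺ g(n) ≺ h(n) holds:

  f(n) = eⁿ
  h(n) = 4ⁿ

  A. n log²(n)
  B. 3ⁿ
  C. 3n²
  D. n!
B

We need g(n) with eⁿ = o(g(n)) and g(n) = o(4ⁿ), i.e. O(eⁿ) ≺ g ≺ O(4ⁿ).
Check each option:
  A. n log²(n) — O(n log² n) does not grow strictly faster than f(n)
  B. 3ⁿ — O(3ⁿ) is strictly between O(eⁿ) and O(4ⁿ) ✓
  C. 3n² — O(n²) does not grow strictly faster than f(n)
  D. n! — O(n!) does not grow strictly slower than h(n)

Only option B (3ⁿ) lies strictly between.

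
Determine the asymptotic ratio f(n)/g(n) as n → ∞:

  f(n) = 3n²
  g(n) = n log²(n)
∞

Since 3n² (O(n²)) grows faster than n log²(n) (O(n log² n)),
the ratio f(n)/g(n) → ∞ as n → ∞.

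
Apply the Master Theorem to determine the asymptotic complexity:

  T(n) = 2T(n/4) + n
Θ(n)

Master Theorem: a = 2, b = 4, f(n) = n.
Compute the critical exponent d = log₄(2) = 0.500.
Compare f(n) = Θ(n) against n^d:
  k = 1 > d = 0.500, so f(n) = Ω(n^(d+ε)) — Case 3.
  Regularity: a·(n/b)^1/n^1 = a/b^1 = 2/4 < 1 ✓.
  The top-level work dominates: T(n) = Θ(f(n)) = Θ(n).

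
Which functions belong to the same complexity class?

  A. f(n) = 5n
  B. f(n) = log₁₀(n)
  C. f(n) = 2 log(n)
B and C

Examining each function:
  A. 5n is O(n)
  B. log₁₀(n) is O(log n)
  C. 2 log(n) is O(log n)

Functions B and C both have the same complexity class.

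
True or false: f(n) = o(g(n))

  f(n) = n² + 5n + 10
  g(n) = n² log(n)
True

f(n) = n² + 5n + 10 is O(n²), and g(n) = n² log(n) is O(n² log n).
Since O(n²) grows strictly slower than O(n² log n), f(n) = o(g(n)) is true.
This means lim(n→∞) f(n)/g(n) = 0.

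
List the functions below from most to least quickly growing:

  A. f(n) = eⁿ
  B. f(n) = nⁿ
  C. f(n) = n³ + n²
B > A > C

Comparing growth rates:
B = nⁿ is O(nⁿ)
A = eⁿ is O(eⁿ)
C = n³ + n² is O(n³)

Therefore, the order from fastest to slowest is: B > A > C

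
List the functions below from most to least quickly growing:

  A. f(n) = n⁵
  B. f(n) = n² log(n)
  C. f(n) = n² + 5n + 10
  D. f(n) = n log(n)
A > B > C > D

Comparing growth rates:
A = n⁵ is O(n⁵)
B = n² log(n) is O(n² log n)
C = n² + 5n + 10 is O(n²)
D = n log(n) is O(n log n)

Therefore, the order from fastest to slowest is: A > B > C > D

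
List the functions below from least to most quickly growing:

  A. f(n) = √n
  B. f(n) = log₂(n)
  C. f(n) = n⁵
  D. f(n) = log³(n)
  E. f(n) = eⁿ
B < D < A < C < E

Comparing growth rates:
B = log₂(n) is O(log n)
D = log³(n) is O(log³ n)
A = √n is O(√n)
C = n⁵ is O(n⁵)
E = eⁿ is O(eⁿ)

Therefore, the order from slowest to fastest is: B < D < A < C < E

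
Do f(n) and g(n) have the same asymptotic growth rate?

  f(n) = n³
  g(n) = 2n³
True

f(n) = n³ and g(n) = 2n³ are both O(n³).
Since they have the same asymptotic growth rate, f(n) = Θ(g(n)) is true.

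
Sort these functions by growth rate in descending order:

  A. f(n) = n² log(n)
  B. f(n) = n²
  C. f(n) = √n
A > B > C

Comparing growth rates:
A = n² log(n) is O(n² log n)
B = n² is O(n²)
C = √n is O(√n)

Therefore, the order from fastest to slowest is: A > B > C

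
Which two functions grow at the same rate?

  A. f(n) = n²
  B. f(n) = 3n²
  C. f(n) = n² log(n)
A and B

Examining each function:
  A. n² is O(n²)
  B. 3n² is O(n²)
  C. n² log(n) is O(n² log n)

Functions A and B both have the same complexity class.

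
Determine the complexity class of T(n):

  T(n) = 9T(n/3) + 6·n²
Θ(n² log n)

Master Theorem: a = 9, b = 3, f(n) = 6·n².
Compute the critical exponent d = log₃(9) = 2.
Compare f(n) = Θ(n²) against n^d:
  k = 2 = d, so f(n) = Θ(n^d) — Case 2.
  Work is balanced across levels: T(n) = Θ(n^d log n) = Θ(n² log n).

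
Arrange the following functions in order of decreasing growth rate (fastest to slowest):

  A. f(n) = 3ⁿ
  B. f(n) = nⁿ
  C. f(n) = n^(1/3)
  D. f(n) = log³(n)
B > A > C > D

Comparing growth rates:
B = nⁿ is O(nⁿ)
A = 3ⁿ is O(3ⁿ)
C = n^(1/3) is O(n^(1/3))
D = log³(n) is O(log³ n)

Therefore, the order from fastest to slowest is: B > A > C > D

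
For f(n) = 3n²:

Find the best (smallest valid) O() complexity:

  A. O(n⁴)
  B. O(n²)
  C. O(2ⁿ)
B

f(n) = 3n² is O(n²).
All listed options are valid Big-O bounds (upper bounds),
but O(n²) is the tightest (smallest valid bound).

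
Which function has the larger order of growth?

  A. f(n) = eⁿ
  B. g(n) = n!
B

f(n) = eⁿ is O(eⁿ), while g(n) = n! is O(n!).
Since O(n!) grows faster than O(eⁿ), g(n) dominates.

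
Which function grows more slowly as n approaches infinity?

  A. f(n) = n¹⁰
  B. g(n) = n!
A

f(n) = n¹⁰ is O(n¹⁰), while g(n) = n! is O(n!).
Since O(n¹⁰) grows slower than O(n!), f(n) is dominated.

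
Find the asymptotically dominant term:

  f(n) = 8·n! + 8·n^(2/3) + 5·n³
8·n!

Looking at each term:
  - 8·n! is O(n!)
  - 8·n^(2/3) is O(n^(2/3))
  - 5·n³ is O(n³)

The term 8·n! (O(n!)) grows fastest and dominates all others.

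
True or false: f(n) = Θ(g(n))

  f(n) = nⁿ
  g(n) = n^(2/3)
False

f(n) = nⁿ is O(nⁿ), and g(n) = n^(2/3) is O(n^(2/3)).
Since they have different growth rates, f(n) = Θ(g(n)) is false.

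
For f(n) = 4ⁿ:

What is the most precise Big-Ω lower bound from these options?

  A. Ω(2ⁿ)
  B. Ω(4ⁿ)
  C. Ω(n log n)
B

f(n) = 4ⁿ is Ω(4ⁿ).
All listed options are valid Big-Ω bounds (lower bounds),
but Ω(4ⁿ) is the tightest (largest valid bound).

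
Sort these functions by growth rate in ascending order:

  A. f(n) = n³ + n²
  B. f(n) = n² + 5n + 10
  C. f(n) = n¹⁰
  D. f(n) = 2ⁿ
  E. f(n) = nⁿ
B < A < C < D < E

Comparing growth rates:
B = n² + 5n + 10 is O(n²)
A = n³ + n² is O(n³)
C = n¹⁰ is O(n¹⁰)
D = 2ⁿ is O(2ⁿ)
E = nⁿ is O(nⁿ)

Therefore, the order from slowest to fastest is: B < A < C < D < E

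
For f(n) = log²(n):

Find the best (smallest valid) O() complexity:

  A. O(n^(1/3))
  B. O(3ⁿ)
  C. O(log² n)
C

f(n) = log²(n) is O(log² n).
All listed options are valid Big-O bounds (upper bounds),
but O(log² n) is the tightest (smallest valid bound).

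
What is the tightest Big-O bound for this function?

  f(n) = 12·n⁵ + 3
O(n⁵)

The dominant term in 12·n⁵ + 3 is 12·n⁵, which is Θ(n⁵).
Lower-order terms (3) are asymptotically negligible.
Constants are absorbed, so the tightest bound is O(n⁵).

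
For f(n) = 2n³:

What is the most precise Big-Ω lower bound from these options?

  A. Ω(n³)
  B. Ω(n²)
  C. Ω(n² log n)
A

f(n) = 2n³ is Ω(n³).
All listed options are valid Big-Ω bounds (lower bounds),
but Ω(n³) is the tightest (largest valid bound).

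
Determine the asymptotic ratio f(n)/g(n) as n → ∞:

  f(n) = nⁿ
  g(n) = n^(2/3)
∞

Since nⁿ (O(nⁿ)) grows faster than n^(2/3) (O(n^(2/3))),
the ratio f(n)/g(n) → ∞ as n → ∞.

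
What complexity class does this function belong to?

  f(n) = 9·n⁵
O(n⁵)

The dominant term in 9·n⁵ is 9·n⁵, which is Θ(n⁵).
Constants are absorbed, so the tightest bound is O(n⁵).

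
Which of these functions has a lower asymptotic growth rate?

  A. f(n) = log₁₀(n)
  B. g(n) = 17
B

f(n) = log₁₀(n) is O(log n), while g(n) = 17 is O(1).
Since O(1) grows slower than O(log n), g(n) is dominated.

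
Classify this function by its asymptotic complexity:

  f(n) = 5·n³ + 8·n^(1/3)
O(n³)

The dominant term in 5·n³ + 8·n^(1/3) is 5·n³, which is Θ(n³).
Lower-order terms (8·n^(1/3)) are asymptotically negligible.
Constants are absorbed, so the tightest bound is O(n³).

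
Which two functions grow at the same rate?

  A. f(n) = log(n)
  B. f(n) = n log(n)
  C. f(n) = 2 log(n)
A and C

Examining each function:
  A. log(n) is O(log n)
  B. n log(n) is O(n log n)
  C. 2 log(n) is O(log n)

Functions A and C both have the same complexity class.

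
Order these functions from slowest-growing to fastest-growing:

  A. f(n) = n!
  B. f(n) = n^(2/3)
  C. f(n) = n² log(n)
B < C < A

Comparing growth rates:
B = n^(2/3) is O(n^(2/3))
C = n² log(n) is O(n² log n)
A = n! is O(n!)

Therefore, the order from slowest to fastest is: B < C < A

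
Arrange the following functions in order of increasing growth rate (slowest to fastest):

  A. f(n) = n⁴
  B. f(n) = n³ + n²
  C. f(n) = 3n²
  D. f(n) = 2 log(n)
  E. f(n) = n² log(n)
D < C < E < B < A

Comparing growth rates:
D = 2 log(n) is O(log n)
C = 3n² is O(n²)
E = n² log(n) is O(n² log n)
B = n³ + n² is O(n³)
A = n⁴ is O(n⁴)

Therefore, the order from slowest to fastest is: D < C < E < B < A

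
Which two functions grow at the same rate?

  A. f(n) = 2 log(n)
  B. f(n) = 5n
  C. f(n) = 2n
B and C

Examining each function:
  A. 2 log(n) is O(log n)
  B. 5n is O(n)
  C. 2n is O(n)

Functions B and C both have the same complexity class.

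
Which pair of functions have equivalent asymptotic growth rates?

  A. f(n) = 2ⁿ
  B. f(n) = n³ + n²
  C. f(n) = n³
B and C

Examining each function:
  A. 2ⁿ is O(2ⁿ)
  B. n³ + n² is O(n³)
  C. n³ is O(n³)

Functions B and C both have the same complexity class.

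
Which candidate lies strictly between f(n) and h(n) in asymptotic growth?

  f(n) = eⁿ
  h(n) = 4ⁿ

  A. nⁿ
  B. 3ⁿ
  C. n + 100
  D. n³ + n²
B

We need g(n) with eⁿ = o(g(n)) and g(n) = o(4ⁿ), i.e. O(eⁿ) ≺ g ≺ O(4ⁿ).
Check each option:
  A. nⁿ — O(nⁿ) does not grow strictly slower than h(n)
  B. 3ⁿ — O(3ⁿ) is strictly between O(eⁿ) and O(4ⁿ) ✓
  C. n + 100 — O(n) does not grow strictly faster than f(n)
  D. n³ + n² — O(n³) does not grow strictly faster than f(n)

Only option B (3ⁿ) lies strictly between.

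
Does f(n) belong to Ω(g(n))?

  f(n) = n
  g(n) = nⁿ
False

f(n) = n is O(n), and g(n) = nⁿ is O(nⁿ).
Since O(n) grows slower than O(nⁿ), f(n) = Ω(g(n)) is false.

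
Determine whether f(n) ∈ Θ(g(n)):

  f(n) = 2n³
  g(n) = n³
True

f(n) = 2n³ and g(n) = n³ are both O(n³).
Since they have the same asymptotic growth rate, f(n) = Θ(g(n)) is true.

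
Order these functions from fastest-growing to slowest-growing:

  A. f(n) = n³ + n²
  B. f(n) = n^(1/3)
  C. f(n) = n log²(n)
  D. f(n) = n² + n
A > D > C > B

Comparing growth rates:
A = n³ + n² is O(n³)
D = n² + n is O(n²)
C = n log²(n) is O(n log² n)
B = n^(1/3) is O(n^(1/3))

Therefore, the order from fastest to slowest is: A > D > C > B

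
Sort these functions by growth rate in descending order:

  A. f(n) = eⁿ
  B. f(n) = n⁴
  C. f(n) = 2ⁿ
A > C > B

Comparing growth rates:
A = eⁿ is O(eⁿ)
C = 2ⁿ is O(2ⁿ)
B = n⁴ is O(n⁴)

Therefore, the order from fastest to slowest is: A > C > B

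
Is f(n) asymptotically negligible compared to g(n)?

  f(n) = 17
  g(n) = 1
False

f(n) = 17 is O(1), and g(n) = 1 is O(1).
Since they have the same growth rate, f(n) = o(g(n)) is false.
(f = o(g) requires f to grow strictly slower, not equal.)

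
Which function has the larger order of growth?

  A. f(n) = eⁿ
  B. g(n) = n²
A

f(n) = eⁿ is O(eⁿ), while g(n) = n² is O(n²).
Since O(eⁿ) grows faster than O(n²), f(n) dominates.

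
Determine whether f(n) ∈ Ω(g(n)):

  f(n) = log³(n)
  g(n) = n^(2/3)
False

f(n) = log³(n) is O(log³ n), and g(n) = n^(2/3) is O(n^(2/3)).
Since O(log³ n) grows slower than O(n^(2/3)), f(n) = Ω(g(n)) is false.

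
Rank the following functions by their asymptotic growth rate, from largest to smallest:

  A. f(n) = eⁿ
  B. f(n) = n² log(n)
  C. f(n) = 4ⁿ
C > A > B

Comparing growth rates:
C = 4ⁿ is O(4ⁿ)
A = eⁿ is O(eⁿ)
B = n² log(n) is O(n² log n)

Therefore, the order from fastest to slowest is: C > A > B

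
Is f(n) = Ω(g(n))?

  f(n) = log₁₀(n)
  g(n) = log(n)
True

f(n) = log₁₀(n) and g(n) = log(n) are both O(log n).
Big-Ω permits equal growth rates (f ≥ c·g for some c > 0), so f(n) = Ω(g(n)) is true.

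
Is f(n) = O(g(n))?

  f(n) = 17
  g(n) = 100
True

f(n) = 17 and g(n) = 100 are both O(1).
Big-O permits equal growth rates (f ≤ c·g for some c), so f(n) = O(g(n)) is true.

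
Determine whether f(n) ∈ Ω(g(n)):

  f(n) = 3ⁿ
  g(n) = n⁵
True

f(n) = 3ⁿ is O(3ⁿ), and g(n) = n⁵ is O(n⁵).
Since O(3ⁿ) grows at least as fast as O(n⁵), f(n) = Ω(g(n)) is true.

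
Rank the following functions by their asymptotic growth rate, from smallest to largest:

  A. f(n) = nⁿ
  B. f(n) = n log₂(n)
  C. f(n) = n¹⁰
B < C < A

Comparing growth rates:
B = n log₂(n) is O(n log n)
C = n¹⁰ is O(n¹⁰)
A = nⁿ is O(nⁿ)

Therefore, the order from slowest to fastest is: B < C < A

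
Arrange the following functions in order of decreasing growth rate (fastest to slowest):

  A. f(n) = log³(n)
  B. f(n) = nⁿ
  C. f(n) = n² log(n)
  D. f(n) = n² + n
B > C > D > A

Comparing growth rates:
B = nⁿ is O(nⁿ)
C = n² log(n) is O(n² log n)
D = n² + n is O(n²)
A = log³(n) is O(log³ n)

Therefore, the order from fastest to slowest is: B > C > D > A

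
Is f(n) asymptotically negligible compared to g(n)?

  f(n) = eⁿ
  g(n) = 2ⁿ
False

f(n) = eⁿ is O(eⁿ), and g(n) = 2ⁿ is O(2ⁿ).
Since O(eⁿ) grows faster than or equal to O(2ⁿ), f(n) = o(g(n)) is false.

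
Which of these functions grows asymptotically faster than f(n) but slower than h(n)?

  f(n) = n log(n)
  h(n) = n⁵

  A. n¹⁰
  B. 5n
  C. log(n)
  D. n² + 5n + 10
D

We need g(n) with n log(n) = o(g(n)) and g(n) = o(n⁵), i.e. O(n log n) ≺ g ≺ O(n⁵).
Check each option:
  A. n¹⁰ — O(n¹⁰) does not grow strictly slower than h(n)
  B. 5n — O(n) does not grow strictly faster than f(n)
  C. log(n) — O(log n) does not grow strictly faster than f(n)
  D. n² + 5n + 10 — O(n²) is strictly between O(n log n) and O(n⁵) ✓

Only option D (n² + 5n + 10) lies strictly between.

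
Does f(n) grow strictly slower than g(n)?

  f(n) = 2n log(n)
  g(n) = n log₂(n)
False

f(n) = 2n log(n) is O(n log n), and g(n) = n log₂(n) is O(n log n).
Since they have the same growth rate, f(n) = o(g(n)) is false.
(f = o(g) requires f to grow strictly slower, not equal.)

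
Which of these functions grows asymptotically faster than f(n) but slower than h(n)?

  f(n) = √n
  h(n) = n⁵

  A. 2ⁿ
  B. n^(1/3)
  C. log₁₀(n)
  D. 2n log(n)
D

We need g(n) with √n = o(g(n)) and g(n) = o(n⁵), i.e. O(√n) ≺ g ≺ O(n⁵).
Check each option:
  A. 2ⁿ — O(2ⁿ) does not grow strictly slower than h(n)
  B. n^(1/3) — O(n^(1/3)) does not grow strictly faster than f(n)
  C. log₁₀(n) — O(log n) does not grow strictly faster than f(n)
  D. 2n log(n) — O(n log n) is strictly between O(√n) and O(n⁵) ✓

Only option D (2n log(n)) lies strictly between.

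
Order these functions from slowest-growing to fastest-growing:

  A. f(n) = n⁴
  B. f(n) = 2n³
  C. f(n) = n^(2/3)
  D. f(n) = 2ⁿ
C < B < A < D

Comparing growth rates:
C = n^(2/3) is O(n^(2/3))
B = 2n³ is O(n³)
A = n⁴ is O(n⁴)
D = 2ⁿ is O(2ⁿ)

Therefore, the order from slowest to fastest is: C < B < A < D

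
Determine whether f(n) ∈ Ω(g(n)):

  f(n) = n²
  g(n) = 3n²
True

f(n) = n² and g(n) = 3n² are both O(n²).
Big-Ω permits equal growth rates (f ≥ c·g for some c > 0), so f(n) = Ω(g(n)) is true.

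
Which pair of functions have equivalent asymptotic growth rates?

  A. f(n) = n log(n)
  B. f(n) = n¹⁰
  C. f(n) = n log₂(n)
A and C

Examining each function:
  A. n log(n) is O(n log n)
  B. n¹⁰ is O(n¹⁰)
  C. n log₂(n) is O(n log n)

Functions A and C both have the same complexity class.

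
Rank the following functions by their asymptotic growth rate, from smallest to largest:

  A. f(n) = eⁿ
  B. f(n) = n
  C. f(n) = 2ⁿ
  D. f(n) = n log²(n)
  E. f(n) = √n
E < B < D < C < A

Comparing growth rates:
E = √n is O(√n)
B = n is O(n)
D = n log²(n) is O(n log² n)
C = 2ⁿ is O(2ⁿ)
A = eⁿ is O(eⁿ)

Therefore, the order from slowest to fastest is: E < B < D < C < A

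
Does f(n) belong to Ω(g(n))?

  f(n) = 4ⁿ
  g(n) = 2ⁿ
True

f(n) = 4ⁿ is O(4ⁿ), and g(n) = 2ⁿ is O(2ⁿ).
Since O(4ⁿ) grows at least as fast as O(2ⁿ), f(n) = Ω(g(n)) is true.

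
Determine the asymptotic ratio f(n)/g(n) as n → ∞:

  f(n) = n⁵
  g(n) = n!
0

Since n⁵ (O(n⁵)) grows slower than n! (O(n!)),
the ratio f(n)/g(n) → 0 as n → ∞.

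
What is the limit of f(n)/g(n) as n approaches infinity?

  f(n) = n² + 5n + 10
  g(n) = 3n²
1/3

Since n² + 5n + 10 and 3n² have the same growth rate (O(n²)),
the ratio converges to a constant: 1/3.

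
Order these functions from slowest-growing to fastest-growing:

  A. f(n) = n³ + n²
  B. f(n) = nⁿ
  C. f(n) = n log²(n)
C < A < B

Comparing growth rates:
C = n log²(n) is O(n log² n)
A = n³ + n² is O(n³)
B = nⁿ is O(nⁿ)

Therefore, the order from slowest to fastest is: C < A < B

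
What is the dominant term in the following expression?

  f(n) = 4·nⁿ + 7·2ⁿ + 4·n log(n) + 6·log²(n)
4·nⁿ

Looking at each term:
  - 4·nⁿ is O(nⁿ)
  - 7·2ⁿ is O(2ⁿ)
  - 4·n log(n) is O(n log n)
  - 6·log²(n) is O(log² n)

The term 4·nⁿ (O(nⁿ)) grows fastest and dominates all others.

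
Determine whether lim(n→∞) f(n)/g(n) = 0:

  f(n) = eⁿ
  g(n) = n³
False

f(n) = eⁿ is O(eⁿ), and g(n) = n³ is O(n³).
Since O(eⁿ) grows faster than or equal to O(n³), f(n) = o(g(n)) is false.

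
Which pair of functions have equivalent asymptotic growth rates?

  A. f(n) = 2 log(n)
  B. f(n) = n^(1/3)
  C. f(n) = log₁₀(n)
A and C

Examining each function:
  A. 2 log(n) is O(log n)
  B. n^(1/3) is O(n^(1/3))
  C. log₁₀(n) is O(log n)

Functions A and C both have the same complexity class.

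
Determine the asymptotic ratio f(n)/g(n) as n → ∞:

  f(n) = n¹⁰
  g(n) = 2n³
∞

Since n¹⁰ (O(n¹⁰)) grows faster than 2n³ (O(n³)),
the ratio f(n)/g(n) → ∞ as n → ∞.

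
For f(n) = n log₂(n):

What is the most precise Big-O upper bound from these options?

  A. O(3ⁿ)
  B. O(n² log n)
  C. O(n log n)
C

f(n) = n log₂(n) is O(n log n).
All listed options are valid Big-O bounds (upper bounds),
but O(n log n) is the tightest (smallest valid bound).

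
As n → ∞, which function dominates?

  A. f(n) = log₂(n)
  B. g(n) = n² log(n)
B

f(n) = log₂(n) is O(log n), while g(n) = n² log(n) is O(n² log n).
Since O(n² log n) grows faster than O(log n), g(n) dominates.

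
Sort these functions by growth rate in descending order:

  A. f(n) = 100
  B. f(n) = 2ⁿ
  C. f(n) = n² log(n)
B > C > A

Comparing growth rates:
B = 2ⁿ is O(2ⁿ)
C = n² log(n) is O(n² log n)
A = 100 is O(1)

Therefore, the order from fastest to slowest is: B > C > A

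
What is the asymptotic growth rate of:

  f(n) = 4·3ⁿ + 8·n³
Θ(3ⁿ)

Order the terms by growth rate: 8·n³ ≺ 4·3ⁿ.
The fastest-growing term 4·3ⁿ dominates as n → ∞; dropping its constant factor gives Θ(3ⁿ).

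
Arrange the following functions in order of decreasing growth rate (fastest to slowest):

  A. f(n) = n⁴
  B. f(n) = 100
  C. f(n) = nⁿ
C > A > B

Comparing growth rates:
C = nⁿ is O(nⁿ)
A = n⁴ is O(n⁴)
B = 100 is O(1)

Therefore, the order from fastest to slowest is: C > A > B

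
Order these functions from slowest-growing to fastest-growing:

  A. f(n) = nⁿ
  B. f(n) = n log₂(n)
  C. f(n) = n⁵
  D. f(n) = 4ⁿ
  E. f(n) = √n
E < B < C < D < A

Comparing growth rates:
E = √n is O(√n)
B = n log₂(n) is O(n log n)
C = n⁵ is O(n⁵)
D = 4ⁿ is O(4ⁿ)
A = nⁿ is O(nⁿ)

Therefore, the order from slowest to fastest is: E < B < C < D < A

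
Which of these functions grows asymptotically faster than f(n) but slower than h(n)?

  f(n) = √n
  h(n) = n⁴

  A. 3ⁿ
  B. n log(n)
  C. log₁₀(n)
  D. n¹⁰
B

We need g(n) with √n = o(g(n)) and g(n) = o(n⁴), i.e. O(√n) ≺ g ≺ O(n⁴).
Check each option:
  A. 3ⁿ — O(3ⁿ) does not grow strictly slower than h(n)
  B. n log(n) — O(n log n) is strictly between O(√n) and O(n⁴) ✓
  C. log₁₀(n) — O(log n) does not grow strictly faster than f(n)
  D. n¹⁰ — O(n¹⁰) does not grow strictly slower than h(n)

Only option B (n log(n)) lies strictly between.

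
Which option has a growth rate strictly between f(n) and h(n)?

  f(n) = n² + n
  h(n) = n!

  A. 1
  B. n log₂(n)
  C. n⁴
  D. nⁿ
C

We need g(n) with n² + n = o(g(n)) and g(n) = o(n!), i.e. O(n²) ≺ g ≺ O(n!).
Check each option:
  A. 1 — O(1) does not grow strictly faster than f(n)
  B. n log₂(n) — O(n log n) does not grow strictly faster than f(n)
  C. n⁴ — O(n⁴) is strictly between O(n²) and O(n!) ✓
  D. nⁿ — O(nⁿ) does not grow strictly slower than h(n)

Only option C (n⁴) lies strictly between.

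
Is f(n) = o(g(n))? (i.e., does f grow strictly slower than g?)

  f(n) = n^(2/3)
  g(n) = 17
False

f(n) = n^(2/3) is O(n^(2/3)), and g(n) = 17 is O(1).
Since O(n^(2/3)) grows faster than or equal to O(1), f(n) = o(g(n)) is false.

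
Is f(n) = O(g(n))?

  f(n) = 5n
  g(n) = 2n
True

f(n) = 5n and g(n) = 2n are both O(n).
Big-O permits equal growth rates (f ≤ c·g for some c), so f(n) = O(g(n)) is true.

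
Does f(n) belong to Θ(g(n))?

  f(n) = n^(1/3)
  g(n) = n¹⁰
False

f(n) = n^(1/3) is O(n^(1/3)), and g(n) = n¹⁰ is O(n¹⁰).
Since they have different growth rates, f(n) = Θ(g(n)) is false.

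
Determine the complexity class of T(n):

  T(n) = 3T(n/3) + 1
Θ(n)

Master Theorem: a = 3, b = 3, f(n) = 1.
Compute the critical exponent d = log₃(3) = 1.
Compare f(n) = Θ(1) against n^d:
  k = 0 < d = 1, so f(n) = O(n^(d-ε)) — Case 1.
  The recursion cost dominates: T(n) = Θ(n^d) = Θ(n).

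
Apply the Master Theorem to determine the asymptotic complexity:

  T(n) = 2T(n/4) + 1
Θ(n^log₄(2))

Master Theorem: a = 2, b = 4, f(n) = 1.
Compute the critical exponent d = log₄(2) = 0.500.
Compare f(n) = Θ(1) against n^d:
  k = 0 < d = 0.500, so f(n) = O(n^(d-ε)) — Case 1.
  The recursion cost dominates: T(n) = Θ(n^d) = Θ(n^log₄(2)).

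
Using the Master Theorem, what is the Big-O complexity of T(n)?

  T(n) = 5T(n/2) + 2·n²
Θ(n^log₂(5))

Master Theorem: a = 5, b = 2, f(n) = 2·n².
Compute the critical exponent d = log₂(5) = 2.322.
Compare f(n) = Θ(n²) against n^d:
  k = 2 < d = 2.322, so f(n) = O(n^(d-ε)) — Case 1.
  The recursion cost dominates: T(n) = Θ(n^d) = Θ(n^log₂(5)).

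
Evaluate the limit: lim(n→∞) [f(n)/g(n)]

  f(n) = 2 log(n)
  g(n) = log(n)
2

Since 2 log(n) and log(n) have the same growth rate (O(log n)),
the ratio converges to a constant: 2.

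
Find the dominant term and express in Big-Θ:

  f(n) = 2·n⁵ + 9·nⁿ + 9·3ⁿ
Θ(nⁿ)

Order the terms by growth rate: 2·n⁵ ≺ 9·3ⁿ ≺ 9·nⁿ.
The fastest-growing term 9·nⁿ dominates as n → ∞; dropping its constant factor gives Θ(nⁿ).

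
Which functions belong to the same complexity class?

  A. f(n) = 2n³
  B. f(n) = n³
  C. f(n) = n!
A and B

Examining each function:
  A. 2n³ is O(n³)
  B. n³ is O(n³)
  C. n! is O(n!)

Functions A and B both have the same complexity class.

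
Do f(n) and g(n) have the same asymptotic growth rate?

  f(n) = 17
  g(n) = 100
True

f(n) = 17 and g(n) = 100 are both O(1).
Since they have the same asymptotic growth rate, f(n) = Θ(g(n)) is true.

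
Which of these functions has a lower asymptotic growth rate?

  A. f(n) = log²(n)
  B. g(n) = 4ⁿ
A

f(n) = log²(n) is O(log² n), while g(n) = 4ⁿ is O(4ⁿ).
Since O(log² n) grows slower than O(4ⁿ), f(n) is dominated.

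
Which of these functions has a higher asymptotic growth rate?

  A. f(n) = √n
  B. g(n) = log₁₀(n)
A

f(n) = √n is O(√n), while g(n) = log₁₀(n) is O(log n).
Since O(√n) grows faster than O(log n), f(n) dominates.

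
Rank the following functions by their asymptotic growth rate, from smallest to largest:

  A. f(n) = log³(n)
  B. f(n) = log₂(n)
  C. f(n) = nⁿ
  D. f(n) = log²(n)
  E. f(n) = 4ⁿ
B < D < A < E < C

Comparing growth rates:
B = log₂(n) is O(log n)
D = log²(n) is O(log² n)
A = log³(n) is O(log³ n)
E = 4ⁿ is O(4ⁿ)
C = nⁿ is O(nⁿ)

Therefore, the order from slowest to fastest is: B < D < A < E < C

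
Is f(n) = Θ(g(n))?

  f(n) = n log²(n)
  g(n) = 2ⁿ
False

f(n) = n log²(n) is O(n log² n), and g(n) = 2ⁿ is O(2ⁿ).
Since they have different growth rates, f(n) = Θ(g(n)) is false.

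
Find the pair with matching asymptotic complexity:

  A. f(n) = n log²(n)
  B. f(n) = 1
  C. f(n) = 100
B and C

Examining each function:
  A. n log²(n) is O(n log² n)
  B. 1 is O(1)
  C. 100 is O(1)

Functions B and C both have the same complexity class.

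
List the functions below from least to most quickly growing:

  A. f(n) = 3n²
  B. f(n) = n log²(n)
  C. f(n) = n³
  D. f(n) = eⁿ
B < A < C < D

Comparing growth rates:
B = n log²(n) is O(n log² n)
A = 3n² is O(n²)
C = n³ is O(n³)
D = eⁿ is O(eⁿ)

Therefore, the order from slowest to fastest is: B < A < C < D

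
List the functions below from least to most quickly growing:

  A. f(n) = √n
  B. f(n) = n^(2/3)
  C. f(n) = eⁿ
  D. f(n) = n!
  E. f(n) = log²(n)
E < A < B < C < D

Comparing growth rates:
E = log²(n) is O(log² n)
A = √n is O(√n)
B = n^(2/3) is O(n^(2/3))
C = eⁿ is O(eⁿ)
D = n! is O(n!)

Therefore, the order from slowest to fastest is: E < A < B < C < D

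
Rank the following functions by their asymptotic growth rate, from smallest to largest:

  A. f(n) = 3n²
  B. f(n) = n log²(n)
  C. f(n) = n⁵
B < A < C

Comparing growth rates:
B = n log²(n) is O(n log² n)
A = 3n² is O(n²)
C = n⁵ is O(n⁵)

Therefore, the order from slowest to fastest is: B < A < C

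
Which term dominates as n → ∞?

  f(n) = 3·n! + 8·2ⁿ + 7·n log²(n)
3·n!

Looking at each term:
  - 3·n! is O(n!)
  - 8·2ⁿ is O(2ⁿ)
  - 7·n log²(n) is O(n log² n)

The term 3·n! (O(n!)) grows fastest and dominates all others.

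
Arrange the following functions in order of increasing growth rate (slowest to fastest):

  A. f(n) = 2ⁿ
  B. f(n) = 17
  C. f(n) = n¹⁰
B < C < A

Comparing growth rates:
B = 17 is O(1)
C = n¹⁰ is O(n¹⁰)
A = 2ⁿ is O(2ⁿ)

Therefore, the order from slowest to fastest is: B < C < A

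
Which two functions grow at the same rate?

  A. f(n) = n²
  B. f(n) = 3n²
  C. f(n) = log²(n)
A and B

Examining each function:
  A. n² is O(n²)
  B. 3n² is O(n²)
  C. log²(n) is O(log² n)

Functions A and B both have the same complexity class.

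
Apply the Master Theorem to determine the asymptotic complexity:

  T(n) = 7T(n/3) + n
Θ(n^log₃(7))

Master Theorem: a = 7, b = 3, f(n) = n.
Compute the critical exponent d = log₃(7) = 1.771.
Compare f(n) = Θ(n) against n^d:
  k = 1 < d = 1.771, so f(n) = O(n^(d-ε)) — Case 1.
  The recursion cost dominates: T(n) = Θ(n^d) = Θ(n^log₃(7)).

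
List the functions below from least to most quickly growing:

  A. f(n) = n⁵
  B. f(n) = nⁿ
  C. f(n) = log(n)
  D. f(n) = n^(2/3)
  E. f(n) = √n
C < E < D < A < B

Comparing growth rates:
C = log(n) is O(log n)
E = √n is O(√n)
D = n^(2/3) is O(n^(2/3))
A = n⁵ is O(n⁵)
B = nⁿ is O(nⁿ)

Therefore, the order from slowest to fastest is: C < E < D < A < B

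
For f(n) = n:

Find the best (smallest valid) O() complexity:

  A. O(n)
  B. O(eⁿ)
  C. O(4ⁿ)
A

f(n) = n is O(n).
All listed options are valid Big-O bounds (upper bounds),
but O(n) is the tightest (smallest valid bound).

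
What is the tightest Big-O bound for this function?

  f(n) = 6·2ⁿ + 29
O(2ⁿ)

The dominant term in 6·2ⁿ + 29 is 6·2ⁿ, which is Θ(2ⁿ).
Lower-order terms (29) are asymptotically negligible.
Constants are absorbed, so the tightest bound is O(2ⁿ).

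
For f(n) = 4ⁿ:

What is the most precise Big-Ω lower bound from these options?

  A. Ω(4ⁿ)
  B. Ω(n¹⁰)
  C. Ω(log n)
A

f(n) = 4ⁿ is Ω(4ⁿ).
All listed options are valid Big-Ω bounds (lower bounds),
but Ω(4ⁿ) is the tightest (largest valid bound).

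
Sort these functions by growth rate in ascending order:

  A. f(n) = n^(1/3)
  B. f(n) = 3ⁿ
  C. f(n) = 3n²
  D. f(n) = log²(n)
D < A < C < B

Comparing growth rates:
D = log²(n) is O(log² n)
A = n^(1/3) is O(n^(1/3))
C = 3n² is O(n²)
B = 3ⁿ is O(3ⁿ)

Therefore, the order from slowest to fastest is: D < A < C < B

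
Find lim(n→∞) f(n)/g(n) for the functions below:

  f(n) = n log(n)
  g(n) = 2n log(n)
1/2

Since n log(n) and 2n log(n) have the same growth rate (O(n log n)),
the ratio converges to a constant: 1/2.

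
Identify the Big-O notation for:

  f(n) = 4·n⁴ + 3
O(n⁴)

The dominant term in 4·n⁴ + 3 is 4·n⁴, which is Θ(n⁴).
Lower-order terms (3) are asymptotically negligible.
Constants are absorbed, so the tightest bound is O(n⁴).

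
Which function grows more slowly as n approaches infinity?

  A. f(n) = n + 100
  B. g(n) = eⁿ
A

f(n) = n + 100 is O(n), while g(n) = eⁿ is O(eⁿ).
Since O(n) grows slower than O(eⁿ), f(n) is dominated.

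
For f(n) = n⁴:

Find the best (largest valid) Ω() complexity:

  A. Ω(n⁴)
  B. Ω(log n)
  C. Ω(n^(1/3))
A

f(n) = n⁴ is Ω(n⁴).
All listed options are valid Big-Ω bounds (lower bounds),
but Ω(n⁴) is the tightest (largest valid bound).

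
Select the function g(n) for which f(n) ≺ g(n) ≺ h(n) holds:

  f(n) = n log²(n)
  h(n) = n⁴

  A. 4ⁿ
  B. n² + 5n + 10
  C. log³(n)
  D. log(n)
B

We need g(n) with n log²(n) = o(g(n)) and g(n) = o(n⁴), i.e. O(n log² n) ≺ g ≺ O(n⁴).
Check each option:
  A. 4ⁿ — O(4ⁿ) does not grow strictly slower than h(n)
  B. n² + 5n + 10 — O(n²) is strictly between O(n log² n) and O(n⁴) ✓
  C. log³(n) — O(log³ n) does not grow strictly faster than f(n)
  D. log(n) — O(log n) does not grow strictly faster than f(n)

Only option B (n² + 5n + 10) lies strictly between.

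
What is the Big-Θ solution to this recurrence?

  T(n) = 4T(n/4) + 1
Θ(n)

Master Theorem: a = 4, b = 4, f(n) = 1.
Compute the critical exponent d = log₄(4) = 1.
Compare f(n) = Θ(1) against n^d:
  k = 0 < d = 1, so f(n) = O(n^(d-ε)) — Case 1.
  The recursion cost dominates: T(n) = Θ(n^d) = Θ(n).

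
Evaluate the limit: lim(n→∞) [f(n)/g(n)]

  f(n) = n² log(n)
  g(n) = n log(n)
∞

Since n² log(n) (O(n² log n)) grows faster than n log(n) (O(n log n)),
the ratio f(n)/g(n) → ∞ as n → ∞.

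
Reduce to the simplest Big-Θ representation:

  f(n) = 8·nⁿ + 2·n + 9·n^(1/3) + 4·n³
Θ(nⁿ)

Order the terms by growth rate: 9·n^(1/3) ≺ 2·n ≺ 4·n³ ≺ 8·nⁿ.
The fastest-growing term 8·nⁿ dominates as n → ∞; dropping its constant factor gives Θ(nⁿ).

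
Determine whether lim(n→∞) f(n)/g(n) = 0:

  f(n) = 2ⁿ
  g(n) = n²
False

f(n) = 2ⁿ is O(2ⁿ), and g(n) = n² is O(n²).
Since O(2ⁿ) grows faster than or equal to O(n²), f(n) = o(g(n)) is false.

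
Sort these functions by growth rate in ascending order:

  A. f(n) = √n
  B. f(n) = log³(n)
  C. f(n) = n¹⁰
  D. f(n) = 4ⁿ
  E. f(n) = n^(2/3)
B < A < E < C < D

Comparing growth rates:
B = log³(n) is O(log³ n)
A = √n is O(√n)
E = n^(2/3) is O(n^(2/3))
C = n¹⁰ is O(n¹⁰)
D = 4ⁿ is O(4ⁿ)

Therefore, the order from slowest to fastest is: B < A < E < C < D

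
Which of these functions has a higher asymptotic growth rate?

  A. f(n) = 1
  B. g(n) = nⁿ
B

f(n) = 1 is O(1), while g(n) = nⁿ is O(nⁿ).
Since O(nⁿ) grows faster than O(1), g(n) dominates.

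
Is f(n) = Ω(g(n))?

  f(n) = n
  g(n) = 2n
True

f(n) = n and g(n) = 2n are both O(n).
Big-Ω permits equal growth rates (f ≥ c·g for some c > 0), so f(n) = Ω(g(n)) is true.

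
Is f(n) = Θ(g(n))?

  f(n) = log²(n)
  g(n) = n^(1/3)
False

f(n) = log²(n) is O(log² n), and g(n) = n^(1/3) is O(n^(1/3)).
Since they have different growth rates, f(n) = Θ(g(n)) is false.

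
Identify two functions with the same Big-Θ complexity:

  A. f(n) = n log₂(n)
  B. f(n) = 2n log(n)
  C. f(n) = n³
A and B

Examining each function:
  A. n log₂(n) is O(n log n)
  B. 2n log(n) is O(n log n)
  C. n³ is O(n³)

Functions A and B both have the same complexity class.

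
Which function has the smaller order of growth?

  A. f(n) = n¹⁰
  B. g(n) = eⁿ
A

f(n) = n¹⁰ is O(n¹⁰), while g(n) = eⁿ is O(eⁿ).
Since O(n¹⁰) grows slower than O(eⁿ), f(n) is dominated.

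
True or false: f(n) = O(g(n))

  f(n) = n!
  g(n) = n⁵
False

f(n) = n! is O(n!), and g(n) = n⁵ is O(n⁵).
Since O(n!) grows faster than O(n⁵), f(n) = O(g(n)) is false.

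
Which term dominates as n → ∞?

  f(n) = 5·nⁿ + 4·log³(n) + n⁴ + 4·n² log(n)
5·nⁿ

Looking at each term:
  - 5·nⁿ is O(nⁿ)
  - 4·log³(n) is O(log³ n)
  - n⁴ is O(n⁴)
  - 4·n² log(n) is O(n² log n)

The term 5·nⁿ (O(nⁿ)) grows fastest and dominates all others.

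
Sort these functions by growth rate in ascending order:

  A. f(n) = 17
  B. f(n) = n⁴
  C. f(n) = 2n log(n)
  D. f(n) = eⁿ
A < C < B < D

Comparing growth rates:
A = 17 is O(1)
C = 2n log(n) is O(n log n)
B = n⁴ is O(n⁴)
D = eⁿ is O(eⁿ)

Therefore, the order from slowest to fastest is: A < C < B < D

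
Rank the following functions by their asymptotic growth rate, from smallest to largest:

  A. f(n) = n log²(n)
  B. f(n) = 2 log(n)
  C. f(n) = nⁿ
B < A < C

Comparing growth rates:
B = 2 log(n) is O(log n)
A = n log²(n) is O(n log² n)
C = nⁿ is O(nⁿ)

Therefore, the order from slowest to fastest is: B < A < C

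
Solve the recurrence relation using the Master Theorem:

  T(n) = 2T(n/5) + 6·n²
Θ(n²)

Master Theorem: a = 2, b = 5, f(n) = 6·n².
Compute the critical exponent d = log₅(2) = 0.431.
Compare f(n) = Θ(n²) against n^d:
  k = 2 > d = 0.431, so f(n) = Ω(n^(d+ε)) — Case 3.
  Regularity: a·(n/b)^2/n^2 = a/b^2 = 2/25 < 1 ✓.
  The top-level work dominates: T(n) = Θ(f(n)) = Θ(n²).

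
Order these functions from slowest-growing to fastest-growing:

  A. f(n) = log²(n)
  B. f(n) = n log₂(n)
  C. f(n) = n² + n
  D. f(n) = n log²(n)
A < B < D < C

Comparing growth rates:
A = log²(n) is O(log² n)
B = n log₂(n) is O(n log n)
D = n log²(n) is O(n log² n)
C = n² + n is O(n²)

Therefore, the order from slowest to fastest is: A < B < D < C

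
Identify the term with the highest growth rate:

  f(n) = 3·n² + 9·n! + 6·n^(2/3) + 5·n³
9·n!

Looking at each term:
  - 3·n² is O(n²)
  - 9·n! is O(n!)
  - 6·n^(2/3) is O(n^(2/3))
  - 5·n³ is O(n³)

The term 9·n! (O(n!)) grows fastest and dominates all others.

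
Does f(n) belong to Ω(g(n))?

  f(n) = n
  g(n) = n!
False

f(n) = n is O(n), and g(n) = n! is O(n!).
Since O(n) grows slower than O(n!), f(n) = Ω(g(n)) is false.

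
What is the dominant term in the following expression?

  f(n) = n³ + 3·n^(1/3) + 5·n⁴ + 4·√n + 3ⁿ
3ⁿ

Looking at each term:
  - n³ is O(n³)
  - 3·n^(1/3) is O(n^(1/3))
  - 5·n⁴ is O(n⁴)
  - 4·√n is O(√n)
  - 3ⁿ is O(3ⁿ)

The term 3ⁿ (O(3ⁿ)) grows fastest and dominates all others.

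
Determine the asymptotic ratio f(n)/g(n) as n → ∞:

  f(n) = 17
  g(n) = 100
17/100

Since 17 and 100 have the same growth rate (O(1)),
the ratio converges to a constant: 17/100.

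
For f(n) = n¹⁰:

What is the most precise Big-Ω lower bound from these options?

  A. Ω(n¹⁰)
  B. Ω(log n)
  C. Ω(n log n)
A

f(n) = n¹⁰ is Ω(n¹⁰).
All listed options are valid Big-Ω bounds (lower bounds),
but Ω(n¹⁰) is the tightest (largest valid bound).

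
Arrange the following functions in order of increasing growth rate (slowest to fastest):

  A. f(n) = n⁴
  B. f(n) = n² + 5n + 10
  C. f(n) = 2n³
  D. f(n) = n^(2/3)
D < B < C < A

Comparing growth rates:
D = n^(2/3) is O(n^(2/3))
B = n² + 5n + 10 is O(n²)
C = 2n³ is O(n³)
A = n⁴ is O(n⁴)

Therefore, the order from slowest to fastest is: D < B < C < A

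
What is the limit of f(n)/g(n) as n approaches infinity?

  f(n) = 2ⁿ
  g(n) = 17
∞

Since 2ⁿ (O(2ⁿ)) grows faster than 17 (O(1)),
the ratio f(n)/g(n) → ∞ as n → ∞.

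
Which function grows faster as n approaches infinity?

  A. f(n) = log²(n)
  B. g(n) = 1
A

f(n) = log²(n) is O(log² n), while g(n) = 1 is O(1).
Since O(log² n) grows faster than O(1), f(n) dominates.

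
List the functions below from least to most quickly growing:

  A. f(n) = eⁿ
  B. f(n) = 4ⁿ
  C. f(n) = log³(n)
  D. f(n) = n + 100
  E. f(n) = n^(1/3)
C < E < D < A < B

Comparing growth rates:
C = log³(n) is O(log³ n)
E = n^(1/3) is O(n^(1/3))
D = n + 100 is O(n)
A = eⁿ is O(eⁿ)
B = 4ⁿ is O(4ⁿ)

Therefore, the order from slowest to fastest is: C < E < D < A < B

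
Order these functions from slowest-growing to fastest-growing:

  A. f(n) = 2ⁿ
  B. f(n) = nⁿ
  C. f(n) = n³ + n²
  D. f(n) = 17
D < C < A < B

Comparing growth rates:
D = 17 is O(1)
C = n³ + n² is O(n³)
A = 2ⁿ is O(2ⁿ)
B = nⁿ is O(nⁿ)

Therefore, the order from slowest to fastest is: D < C < A < B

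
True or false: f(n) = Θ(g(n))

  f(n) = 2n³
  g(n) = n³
True

f(n) = 2n³ and g(n) = n³ are both O(n³).
Since they have the same asymptotic growth rate, f(n) = Θ(g(n)) is true.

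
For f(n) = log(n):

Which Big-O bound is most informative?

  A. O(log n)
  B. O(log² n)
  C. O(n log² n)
A

f(n) = log(n) is O(log n).
All listed options are valid Big-O bounds (upper bounds),
but O(log n) is the tightest (smallest valid bound).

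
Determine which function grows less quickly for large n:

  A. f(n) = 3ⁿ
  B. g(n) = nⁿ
A

f(n) = 3ⁿ is O(3ⁿ), while g(n) = nⁿ is O(nⁿ).
Since O(3ⁿ) grows slower than O(nⁿ), f(n) is dominated.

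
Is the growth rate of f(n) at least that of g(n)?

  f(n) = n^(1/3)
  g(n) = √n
False

f(n) = n^(1/3) is O(n^(1/3)), and g(n) = √n is O(√n).
Since O(n^(1/3)) grows slower than O(√n), f(n) = Ω(g(n)) is false.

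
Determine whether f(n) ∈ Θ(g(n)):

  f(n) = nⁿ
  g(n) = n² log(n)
False

f(n) = nⁿ is O(nⁿ), and g(n) = n² log(n) is O(n² log n).
Since they have different growth rates, f(n) = Θ(g(n)) is false.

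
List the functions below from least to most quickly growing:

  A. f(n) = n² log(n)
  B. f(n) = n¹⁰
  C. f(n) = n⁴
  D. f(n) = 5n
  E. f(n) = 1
E < D < A < C < B

Comparing growth rates:
E = 1 is O(1)
D = 5n is O(n)
A = n² log(n) is O(n² log n)
C = n⁴ is O(n⁴)
B = n¹⁰ is O(n¹⁰)

Therefore, the order from slowest to fastest is: E < D < A < C < B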